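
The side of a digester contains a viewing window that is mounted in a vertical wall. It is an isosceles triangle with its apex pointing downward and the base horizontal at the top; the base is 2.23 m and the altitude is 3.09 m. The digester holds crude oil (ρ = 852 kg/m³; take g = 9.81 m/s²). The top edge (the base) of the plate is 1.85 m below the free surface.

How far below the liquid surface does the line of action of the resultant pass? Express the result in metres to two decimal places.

h_p = 3.06 m

γ = ρg = 852 × 9.81 / 1000 = 8.35812 kN/m³.
With the apex down, the centroid sits h/3 = 3.09/3 = 1.03 m below the base (the top edge), so the centroid depth is h_c = 1.85 + 1.03 = 2.88 m.
A = ½ × 2.23 × 3.09 = 3.44535 m².
Resultant F = γ·h_c·A = 8.35812 × 2.88 × 3.44535 = 82.9343 kN.
I_c = b·h³/36 = 2.23 × 3.09³/36 = 1.82759 m⁴.
Centre of pressure: y_p = y_c + I_c/(y_c·A) = 2.88 + 1.82759/(2.88 × 3.44535) = 2.88 + 0.184184 = 3.06418 m along the plane.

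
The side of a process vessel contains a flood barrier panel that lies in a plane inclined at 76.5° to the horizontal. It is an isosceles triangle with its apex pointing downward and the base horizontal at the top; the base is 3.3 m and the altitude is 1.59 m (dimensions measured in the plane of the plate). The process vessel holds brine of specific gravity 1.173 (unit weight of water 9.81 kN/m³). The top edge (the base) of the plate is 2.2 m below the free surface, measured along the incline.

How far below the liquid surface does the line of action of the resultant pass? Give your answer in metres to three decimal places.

h_p = 2.705 m

γ = 1.173 × 9.81 = 11.50713 kN/m³.
Let θ = 76.5° be the plate's angle to the horizontal; measure y along the incline from where the plane meets the free surface. Vertical depth h = y·sinθ with sinθ = 0.972370.
With the apex down, the centroid sits h/3 = 1.59/3 = 0.53 m below the base (the top edge), so y_c = 2.2 + 0.53 = 2.73 m and h_c = 2.73 × 0.972370 = 2.65457 m.
A = ½ × 3.3 × 1.59 = 2.6235 m².
Resultant F = γ·h_c·A = 11.50713 × 2.65457 × 2.6235 = 80.1387 kN.
I_c = b·h³/36 = 3.3 × 1.59³/36 = 0.368471 m⁴.
Centre of pressure: y_p = y_c + I_c/(y_c·A) = 2.73 + 0.368471/(2.73 × 2.6235) = 2.73 + 0.0514469 = 2.78145 m along the plane.
Vertically, h_p = y_p·sinθ = 2.78145 × 0.972370 = 2.7046 m.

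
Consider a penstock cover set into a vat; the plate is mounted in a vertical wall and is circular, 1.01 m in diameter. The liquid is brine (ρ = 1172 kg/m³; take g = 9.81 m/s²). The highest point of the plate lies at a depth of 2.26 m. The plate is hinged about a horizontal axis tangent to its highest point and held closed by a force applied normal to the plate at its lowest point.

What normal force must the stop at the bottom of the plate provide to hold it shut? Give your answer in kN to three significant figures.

P ≈ 13.3 kN

γ = ρg = 1172 × 9.81 / 1000 = 11.49732 kN/m³.
The centroid is at the centre, 0.505 m below the top of the plate, so the centroid depth is h_c = 2.26 + 0.505 = 2.765 m.
A = π(0.505)² = 0.801185 m².
Resultant F = γ·h_c·A = 11.49732 × 2.765 × 0.801185 = 25.4697 kN.
I_c = πr⁴/4 = π × 0.505⁴/4 = 0.0510805 m⁴.
Centre of pressure: y_p = y_c + I_c/(y_c·A) = 2.765 + 0.0510805/(2.765 × 0.801185) = 2.765 + 0.0230583 = 2.78806 m along the plane.
The resultant acts 0.505 + 0.0230583 = 0.528058 m (along the plate) below the hinge at the top edge, so the moment about the hinge is M = F × 0.528058 = 25.4697 × 0.528058 = 13.4495 kN·m.
A normal force at the bottom, 1.01 m from the hinge, must supply this moment: P = 13.4495/1.01 = 13.3163 kN.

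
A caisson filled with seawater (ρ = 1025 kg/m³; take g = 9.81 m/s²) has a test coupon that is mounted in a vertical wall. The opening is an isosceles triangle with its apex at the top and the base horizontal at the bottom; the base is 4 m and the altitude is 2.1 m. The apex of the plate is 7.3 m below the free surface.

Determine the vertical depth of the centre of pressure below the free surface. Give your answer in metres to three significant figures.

γ = ρg = 1025 × 9.81 / 1000 = 10.05525 kN/m³.
With the apex up, the centroid sits 2h/3 = 2 × 2.1/3 = 1.4 m below the apex, so the centroid depth is h_c = 7.3 + 1.4 = 8.7 m.
A = ½ × 4 × 2.1 = 4.2 m².
Resultant F = γ·h_c·A = 10.05525 × 8.7 × 4.2 = 367.419 kN.
I_c = b·h³/36 = 4 × 2.1³/36 = 1.029 m⁴.
Centre of pressure: y_p = y_c + I_c/(y_c·A) = 8.7 + 1.029/(8.7 × 4.2) = 8.7 + 0.0281609 = 8.72816 m along the plane.

h_p = 8.73 m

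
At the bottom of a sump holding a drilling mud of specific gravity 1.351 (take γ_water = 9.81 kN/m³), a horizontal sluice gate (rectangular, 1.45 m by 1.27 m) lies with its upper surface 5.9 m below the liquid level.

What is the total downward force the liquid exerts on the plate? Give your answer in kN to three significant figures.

F ≈ 144 kN

γ = 1.351 × 9.81 = 13.25331 kN/m³.
The plate is horizontal, so pressure is uniform at p = γ·h = 13.25331 × 5.9 = 78.1945 kN/m².
A = 1.45 × 1.27 = 1.8415 m².
F = p·A = 78.1945 × 1.8415 = 143.995 kN.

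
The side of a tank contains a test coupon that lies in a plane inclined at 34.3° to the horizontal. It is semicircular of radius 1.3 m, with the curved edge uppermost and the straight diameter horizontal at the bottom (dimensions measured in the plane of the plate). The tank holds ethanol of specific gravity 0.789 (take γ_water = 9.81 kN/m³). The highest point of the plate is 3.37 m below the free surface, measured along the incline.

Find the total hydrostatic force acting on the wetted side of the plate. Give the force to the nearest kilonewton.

F ≈ 48 kN

γ = 0.789 × 9.81 = 7.74009 kN/m³.
Let θ = 34.3° be the plate's angle to the horizontal; measure y along the incline from where the plane meets the free surface. Vertical depth h = y·sinθ with sinθ = 0.563526.
The centroid lies 4r/(3π) = 0.551737 m above the diameter, so r − 4r/(3π) = 1.3 − 0.551737 = 0.748263 m below the topmost point, so y_c = 3.37 + 0.748263 = 4.11826 m and h_c = 4.11826 × 0.563526 = 2.32075 m.
A = πr²/2 = π × 1.3²/2 = 2.65465 m².
Resultant F = γ·h_c·A = 7.74009 × 2.32075 × 2.65465 = 47.685 kN.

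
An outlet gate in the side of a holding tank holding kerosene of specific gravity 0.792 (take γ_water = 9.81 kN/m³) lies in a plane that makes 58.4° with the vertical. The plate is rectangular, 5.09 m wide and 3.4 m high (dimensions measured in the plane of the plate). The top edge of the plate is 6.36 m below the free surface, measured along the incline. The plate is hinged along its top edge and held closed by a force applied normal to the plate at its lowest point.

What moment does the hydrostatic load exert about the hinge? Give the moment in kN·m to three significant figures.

M ≈ 1030 kN·m

γ = 0.792 × 9.81 = 7.76952 kN/m³.
The plate makes 58.4° with the vertical, i.e. θ = 90° − 58.4° = 31.6° to the horizontal. Measuring y along the incline from the free-surface line, vertical depth h = y·sinθ with sinθ = 0.523986.
The centroid lies 3.4/2 = 1.7 m below the top edge, so y_c = 6.36 + 1.7 = 8.06 m and h_c = 8.06 × 0.523986 = 4.22333 m.
A = 5.09 × 3.4 = 17.306 m².
Resultant F = γ·h_c·A = 7.76952 × 4.22333 × 17.306 = 567.866 kN.
I_c = b·h³/12 = 5.09 × 3.4³/12 = 16.6714 m⁴.
Centre of pressure: y_p = y_c + I_c/(y_c·A) = 8.06 + 16.6714/(8.06 × 17.306) = 8.06 + 0.11952 = 8.17952 m along the plane.
The resultant acts 1.7 + 0.11952 = 1.81952 m (along the plate) below the hinge at the top edge, so the moment about the hinge is M = F × 1.81952 = 567.866 × 1.81952 = 1033.24 kN·m.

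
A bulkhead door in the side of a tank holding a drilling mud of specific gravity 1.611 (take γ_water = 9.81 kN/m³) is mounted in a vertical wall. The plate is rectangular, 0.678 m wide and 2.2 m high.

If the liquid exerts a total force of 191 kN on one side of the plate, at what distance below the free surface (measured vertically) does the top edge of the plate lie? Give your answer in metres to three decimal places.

d_top ≈ 7.002 m

γ = 1.611 × 9.81 = 15.80391 kN/m³.
A = 0.678 × 2.2 = 1.4916 m².
From F = γ·h_c·A, the centroid depth is h_c = 191/(15.80391 × 1.4916) = 8.10245 m.
The centroid lies 2.2/2 = 1.1 m below the top edge, so the top edge sits at h_top = 8.10245 − 1.1 = 7.00245 m below the surface.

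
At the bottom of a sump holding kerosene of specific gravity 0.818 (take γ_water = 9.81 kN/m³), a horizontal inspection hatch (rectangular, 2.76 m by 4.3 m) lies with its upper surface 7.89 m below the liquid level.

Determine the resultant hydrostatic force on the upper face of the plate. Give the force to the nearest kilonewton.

F ≈ 751 kN

γ = 0.818 × 9.81 = 8.02458 kN/m³.
The plate is horizontal, so pressure is uniform at p = γ·h = 8.02458 × 7.89 = 63.3139 kN/m².
A = 2.76 × 4.3 = 11.868 m².
F = p·A = 63.3139 × 11.868 = 751.409 kN.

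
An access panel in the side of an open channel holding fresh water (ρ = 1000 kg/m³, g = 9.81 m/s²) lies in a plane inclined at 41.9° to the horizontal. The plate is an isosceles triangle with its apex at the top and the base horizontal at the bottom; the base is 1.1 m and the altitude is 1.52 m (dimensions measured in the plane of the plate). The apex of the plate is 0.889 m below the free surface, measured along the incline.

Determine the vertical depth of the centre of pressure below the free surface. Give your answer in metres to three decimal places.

h_p = 1.316 m

γ = ρg = 1000 × 9.81 = 9810 N/m³ = 9.81 kN/m³.
Let θ = 41.9° be the plate's angle to the horizontal; measure y along the incline from where the plane meets the free surface. Vertical depth h = y·sinθ with sinθ = 0.667833.
With the apex up, the centroid sits 2h/3 = 2 × 1.52/3 = 1.01333 m below the apex, so y_c = 0.889 + 1.01333 = 1.90233 m and h_c = 1.90233 × 0.667833 = 1.27044 m.
A = ½ × 1.1 × 1.52 = 0.836 m².
Resultant F = γ·h_c·A = 9.81 × 1.27044 × 0.836 = 10.4191 kN.
I_c = b·h³/36 = 1.1 × 1.52³/36 = 0.107305 m⁴.
Centre of pressure: y_p = y_c + I_c/(y_c·A) = 1.90233 + 0.107305/(1.90233 × 0.836) = 1.90233 + 0.0674727 = 1.9698 m along the plane.
Vertically, h_p = y_p·sinθ = 1.9698 × 0.667833 = 1.3155 m.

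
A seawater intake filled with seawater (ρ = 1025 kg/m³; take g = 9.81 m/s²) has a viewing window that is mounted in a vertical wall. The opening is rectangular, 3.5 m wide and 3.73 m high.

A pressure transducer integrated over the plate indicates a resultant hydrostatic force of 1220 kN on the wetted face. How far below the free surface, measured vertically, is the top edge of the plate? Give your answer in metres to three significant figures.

d_top ≈ 7.43 m

γ = ρg = 1025 × 9.81 / 1000 = 10.05525 kN/m³.
A = 3.5 × 3.73 = 13.055 m².
From F = γ·h_c·A, the centroid depth is h_c = 1220/(10.05525 × 13.055) = 9.29373 m.
The centroid lies 3.73/2 = 1.865 m below the top edge, so the top edge sits at h_top = 9.29373 − 1.865 = 7.42873 m below the surface.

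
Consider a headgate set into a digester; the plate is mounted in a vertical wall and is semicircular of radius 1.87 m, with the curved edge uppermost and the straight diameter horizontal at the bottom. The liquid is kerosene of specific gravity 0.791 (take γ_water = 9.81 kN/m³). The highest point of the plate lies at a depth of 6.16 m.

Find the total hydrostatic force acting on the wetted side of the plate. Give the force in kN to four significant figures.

γ = 0.791 × 9.81 = 7.75971 kN/m³.
The centroid lies 4r/(3π) = 0.793653 m above the diameter, so r − 4r/(3π) = 1.87 − 0.793653 = 1.07635 m below the topmost point, so the centroid depth is h_c = 6.16 + 1.07635 = 7.23635 m.
A = πr²/2 = π × 1.87²/2 = 5.49292 m².
Resultant F = γ·h_c·A = 7.75971 × 7.23635 × 5.49292 = 308.438 kN.

F ≈ 308.4 kN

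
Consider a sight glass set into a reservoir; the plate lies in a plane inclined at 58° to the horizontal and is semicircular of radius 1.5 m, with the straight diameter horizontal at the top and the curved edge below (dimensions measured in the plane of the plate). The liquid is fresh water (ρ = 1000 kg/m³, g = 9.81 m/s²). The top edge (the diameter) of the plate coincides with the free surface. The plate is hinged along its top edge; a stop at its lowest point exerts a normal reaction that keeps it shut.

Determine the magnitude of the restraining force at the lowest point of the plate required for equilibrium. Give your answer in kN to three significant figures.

γ = ρg = 1000 × 9.81 = 9810 N/m³ = 9.81 kN/m³.
Let θ = 58° be the plate's angle to the horizontal; measure y along the incline from where the plane meets the free surface. Vertical depth h = y·sinθ with sinθ = 0.848048.
The centroid of a semicircle lies 4r/(3π) = 0.63662 m from the diameter, here below the top edge, so y_c = 0.63662 m and h_c = 0.63662 × 0.848048 = 0.539884 m.
A = πr²/2 = π × 1.5²/2 = 3.53429 m².
Resultant F = γ·h_c·A = 9.81 × 0.539884 × 3.53429 = 18.7185 kN.
I_c = (π/8 − 8/(9π))·r⁴ = 0.109757 × 1.5⁴ = 0.555645 m⁴.
Centre of pressure: y_p = y_c + I_c/(y_c·A) = 0.63662 + 0.555645/(0.63662 × 3.53429) = 0.63662 + 0.246953 = 0.883573 m along the plane.
The resultant acts 0.63662 + 0.246953 = 0.883573 m (along the plate) below the hinge at the top edge, so the moment about the hinge is M = F × 0.883573 = 18.7185 × 0.883573 = 16.5392 kN·m.
A normal force at the bottom, 1.5 m from the hinge, must supply this moment: P = 16.5392/1.5 = 11.0261 kN.

P ≈ 11.0 kN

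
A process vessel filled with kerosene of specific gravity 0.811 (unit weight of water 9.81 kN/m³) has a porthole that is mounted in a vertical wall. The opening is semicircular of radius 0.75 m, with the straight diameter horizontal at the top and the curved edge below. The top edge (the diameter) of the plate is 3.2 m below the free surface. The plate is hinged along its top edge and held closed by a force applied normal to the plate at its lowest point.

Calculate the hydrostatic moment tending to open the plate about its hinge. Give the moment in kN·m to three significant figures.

M ≈ 8.15 kN·m

γ = 0.811 × 9.81 = 7.95591 kN/m³.
The centroid of a semicircle lies 4r/(3π) = 0.31831 m from the diameter, here below the top edge, so the centroid depth is h_c = 3.2 + 0.31831 = 3.51831 m.
A = πr²/2 = π × 0.75²/2 = 0.883573 m².
Resultant F = γ·h_c·A = 7.95591 × 3.51831 × 0.883573 = 24.7324 kN.
I_c = (π/8 − 8/(9π))·r⁴ = 0.109757 × 0.75⁴ = 0.0347278 m⁴.
Centre of pressure: y_p = y_c + I_c/(y_c·A) = 3.51831 + 0.0347278/(3.51831 × 0.883573) = 3.51831 + 0.0111712 = 3.52948 m along the plane.
The resultant acts 0.31831 + 0.0111712 = 0.329481 m (along the plate) below the hinge at the top edge, so the moment about the hinge is M = F × 0.329481 = 24.7324 × 0.329481 = 8.14886 kN·m.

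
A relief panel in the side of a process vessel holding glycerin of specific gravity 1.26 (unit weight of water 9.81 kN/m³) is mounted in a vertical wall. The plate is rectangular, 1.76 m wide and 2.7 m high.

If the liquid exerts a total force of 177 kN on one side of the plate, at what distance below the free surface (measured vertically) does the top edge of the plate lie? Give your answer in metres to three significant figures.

γ = 1.26 × 9.81 = 12.3606 kN/m³.
A = 1.76 × 2.7 = 4.752 m².
From F = γ·h_c·A, the centroid depth is h_c = 177/(12.3606 × 4.752) = 3.0134 m.
The centroid lies 2.7/2 = 1.35 m below the top edge, so the top edge sits at h_top = 3.0134 − 1.35 = 1.6634 m below the surface.

d_top ≈ 1.66 m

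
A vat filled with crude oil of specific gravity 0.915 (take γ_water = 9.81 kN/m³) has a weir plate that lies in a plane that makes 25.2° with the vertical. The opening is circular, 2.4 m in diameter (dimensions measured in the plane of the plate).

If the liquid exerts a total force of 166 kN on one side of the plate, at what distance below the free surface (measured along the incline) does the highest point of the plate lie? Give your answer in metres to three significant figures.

y_top ≈ 3.32 m

γ = 0.915 × 9.81 = 8.97615 kN/m³.
A = π(1.2)² = 4.52389 m².
From F = γ·h_c·A, the centroid depth is h_c = 166/(8.97615 × 4.52389) = 4.08795 m.
The plate makes 25.2° with the vertical, i.e. θ = 90° − 25.2° = 64.8° to the horizontal. Measuring y along the incline from the free-surface line, vertical depth h = y·sinθ with sinθ = 0.904827.
Along the incline, y_c = h_c/sinθ = 4.08795/0.904827 = 4.51794 m.
The centroid is at the centre, 1.2 m below the top of the plate, so the highest point sits at y_top = 4.51794 − 1.2 = 3.31794 m along the incline.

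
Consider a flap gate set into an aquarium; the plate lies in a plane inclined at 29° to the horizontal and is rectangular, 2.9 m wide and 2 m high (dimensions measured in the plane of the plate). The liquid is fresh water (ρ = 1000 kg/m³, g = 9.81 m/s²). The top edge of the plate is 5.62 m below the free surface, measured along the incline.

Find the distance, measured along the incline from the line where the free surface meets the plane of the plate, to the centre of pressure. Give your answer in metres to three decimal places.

y_p = 6.670 m

γ = ρg = 1000 × 9.81 = 9810 N/m³ = 9.81 kN/m³.
Let θ = 29° be the plate's angle to the horizontal; measure y along the incline from where the plane meets the free surface. Vertical depth h = y·sinθ with sinθ = 0.484810.
The centroid lies 2/2 = 1 m below the top edge, so y_c = 5.62 + 1 = 6.62 m and h_c = 6.62 × 0.484810 = 3.20944 m.
A = 2.9 × 2 = 5.8 m².
Resultant F = γ·h_c·A = 9.81 × 3.20944 × 5.8 = 182.611 kN.
I_c = b·h³/12 = 2.9 × 2³/12 = 1.93333 m⁴.
Centre of pressure: y_p = y_c + I_c/(y_c·A) = 6.62 + 1.93333/(6.62 × 5.8) = 6.62 + 0.0503524 = 6.67035 m along the plane.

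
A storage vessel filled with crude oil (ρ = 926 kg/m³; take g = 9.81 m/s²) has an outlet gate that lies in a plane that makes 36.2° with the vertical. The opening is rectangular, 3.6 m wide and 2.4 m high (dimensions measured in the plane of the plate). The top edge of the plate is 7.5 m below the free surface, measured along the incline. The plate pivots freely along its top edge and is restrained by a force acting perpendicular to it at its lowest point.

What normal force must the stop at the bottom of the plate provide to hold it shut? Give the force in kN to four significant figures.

γ = ρg = 926 × 9.81 / 1000 = 9.08406 kN/m³.
The plate makes 36.2° with the vertical, i.e. θ = 90° − 36.2° = 53.8° to the horizontal. Measuring y along the incline from the free-surface line, vertical depth h = y·sinθ with sinθ = 0.806960.
The centroid lies 2.4/2 = 1.2 m below the top edge, so y_c = 7.5 + 1.2 = 8.7 m and h_c = 8.7 × 0.806960 = 7.02055 m.
A = 3.6 × 2.4 = 8.64 m².
Resultant F = γ·h_c·A = 9.08406 × 7.02055 × 8.64 = 551.017 kN.
I_c = b·h³/12 = 3.6 × 2.4³/12 = 4.1472 m⁴.
Centre of pressure: y_p = y_c + I_c/(y_c·A) = 8.7 + 4.1472/(8.7 × 8.64) = 8.7 + 0.0551724 = 8.75517 m along the plane.
The resultant acts 1.2 + 0.0551724 = 1.25517 m (along the plate) below the hinge at the top edge, so the moment about the hinge is M = F × 1.25517 = 551.017 × 1.25517 = 691.62 kN·m.
A normal force at the bottom, 2.4 m from the hinge, must supply this moment: P = 691.62/2.4 = 288.175 kN.

P ≈ 288.2 kN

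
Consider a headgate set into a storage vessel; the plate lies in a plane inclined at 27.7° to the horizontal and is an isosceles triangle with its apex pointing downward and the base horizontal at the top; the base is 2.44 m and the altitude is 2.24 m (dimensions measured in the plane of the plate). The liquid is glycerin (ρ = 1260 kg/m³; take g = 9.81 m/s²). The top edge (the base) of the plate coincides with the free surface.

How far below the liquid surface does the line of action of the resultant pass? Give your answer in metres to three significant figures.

h_p = 0.521 m

γ = ρg = 1260 × 9.81 / 1000 = 12.3606 kN/m³.
Let θ = 27.7° be the plate's angle to the horizontal; measure y along the incline from where the plane meets the free surface. Vertical depth h = y·sinθ with sinθ = 0.464842.
With the apex down, the centroid sits h/3 = 2.24/3 = 0.746667 m below the base (the top edge), so y_c = 0.746667 m and h_c = 0.746667 × 0.464842 = 0.347082 m.
A = ½ × 2.44 × 2.24 = 2.7328 m².
Resultant F = γ·h_c·A = 12.3606 × 0.347082 × 2.7328 = 11.7241 kN.
I_c = b·h³/36 = 2.44 × 2.24³/36 = 0.761783 m⁴.
Centre of pressure: y_p = y_c + I_c/(y_c·A) = 0.746667 + 0.761783/(0.746667 × 2.7328) = 0.746667 + 0.373333 = 1.12 m along the plane.
Vertically, h_p = y_p·sinθ = 1.12 × 0.464842 = 0.520623 m.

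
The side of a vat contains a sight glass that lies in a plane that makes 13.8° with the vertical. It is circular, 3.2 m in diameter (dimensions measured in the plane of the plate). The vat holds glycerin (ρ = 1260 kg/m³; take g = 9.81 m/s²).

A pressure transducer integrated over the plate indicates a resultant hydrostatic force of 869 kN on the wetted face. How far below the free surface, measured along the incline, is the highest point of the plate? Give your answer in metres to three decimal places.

y_top ≈ 7.401 m

γ = ρg = 1260 × 9.81 / 1000 = 12.3606 kN/m³.
A = π(1.6)² = 8.04248 m².
From F = γ·h_c·A, the centroid depth is h_c = 869/(12.3606 × 8.04248) = 8.74159 m.
The plate makes 13.8° with the vertical, i.e. θ = 90° − 13.8° = 76.2° to the horizontal. Measuring y along the incline from the free-surface line, vertical depth h = y·sinθ with sinθ = 0.971134.
Along the incline, y_c = h_c/sinθ = 8.74159/0.971134 = 9.00143 m.
The centroid is at the centre, 1.6 m below the top of the plate, so the highest point sits at y_top = 9.00143 − 1.6 = 7.40143 m along the incline.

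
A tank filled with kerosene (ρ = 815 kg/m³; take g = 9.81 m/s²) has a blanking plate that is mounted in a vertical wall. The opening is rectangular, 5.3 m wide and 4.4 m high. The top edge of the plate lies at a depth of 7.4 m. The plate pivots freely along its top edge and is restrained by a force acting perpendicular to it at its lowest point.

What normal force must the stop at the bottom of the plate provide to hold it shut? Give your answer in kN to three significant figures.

P ≈ 963 kN

γ = ρg = 815 × 9.81 / 1000 = 7.99515 kN/m³.
The centroid lies 4.4/2 = 2.2 m below the top edge, so the centroid depth is h_c = 7.4 + 2.2 = 9.6 m.
A = 5.3 × 4.4 = 23.32 m².
Resultant F = γ·h_c·A = 7.99515 × 9.6 × 23.32 = 1789.89 kN.
I_c = b·h³/12 = 5.3 × 4.4³/12 = 37.6229 m⁴.
Centre of pressure: y_p = y_c + I_c/(y_c·A) = 9.6 + 37.6229/(9.6 × 23.32) = 9.6 + 0.168055 = 9.76806 m along the plane.
The resultant acts 2.2 + 0.168055 = 2.36806 m (along the plate) below the hinge at the top edge, so the moment about the hinge is M = F × 2.36806 = 1789.89 × 2.36806 = 4238.57 kN·m.
A normal force at the bottom, 4.4 m from the hinge, must supply this moment: P = 4238.57/4.4 = 963.311 kN.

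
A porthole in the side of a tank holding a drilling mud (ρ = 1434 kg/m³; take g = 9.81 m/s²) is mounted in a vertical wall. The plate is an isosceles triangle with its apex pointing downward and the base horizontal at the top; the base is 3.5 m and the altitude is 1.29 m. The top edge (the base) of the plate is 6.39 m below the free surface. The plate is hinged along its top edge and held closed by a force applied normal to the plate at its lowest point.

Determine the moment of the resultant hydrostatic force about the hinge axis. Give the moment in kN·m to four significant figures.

γ = ρg = 1434 × 9.81 / 1000 = 14.06754 kN/m³.
With the apex down, the centroid sits h/3 = 1.29/3 = 0.43 m below the base (the top edge), so the centroid depth is h_c = 6.39 + 0.43 = 6.82 m.
A = ½ × 3.5 × 1.29 = 2.2575 m².
Resultant F = γ·h_c·A = 14.06754 × 6.82 × 2.2575 = 216.586 kN.
I_c = b·h³/36 = 3.5 × 1.29³/36 = 0.208706 m⁴.
Centre of pressure: y_p = y_c + I_c/(y_c·A) = 6.82 + 0.208706/(6.82 × 2.2575) = 6.82 + 0.0135557 = 6.83356 m along the plane.
The resultant acts 0.43 + 0.0135557 = 0.443556 m (along the plate) below the hinge at the top edge, so the moment about the hinge is M = F × 0.443556 = 216.586 × 0.443556 = 96.068 kN·m.

M ≈ 96.07 kN·m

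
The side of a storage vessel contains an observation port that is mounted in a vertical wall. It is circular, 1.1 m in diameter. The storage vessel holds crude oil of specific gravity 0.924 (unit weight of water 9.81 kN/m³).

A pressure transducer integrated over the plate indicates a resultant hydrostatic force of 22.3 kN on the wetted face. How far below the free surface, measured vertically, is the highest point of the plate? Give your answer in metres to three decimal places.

d_top ≈ 2.039 m

γ = 0.924 × 9.81 = 9.06444 kN/m³.
A = π(0.55)² = 0.950332 m².
From F = γ·h_c·A, the centroid depth is h_c = 22.3/(9.06444 × 0.950332) = 2.58874 m.
The centroid is at the centre, 0.55 m below the top of the plate, so the highest point sits at h_top = 2.58874 − 0.55 = 2.03874 m below the surface.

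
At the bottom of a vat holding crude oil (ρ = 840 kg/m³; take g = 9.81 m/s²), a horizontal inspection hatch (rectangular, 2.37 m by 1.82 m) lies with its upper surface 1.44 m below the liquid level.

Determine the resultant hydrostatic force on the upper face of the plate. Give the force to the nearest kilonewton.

γ = ρg = 840 × 9.81 / 1000 = 8.2404 kN/m³.
The plate is horizontal, so pressure is uniform at p = γ·h = 8.2404 × 1.44 = 11.8662 kN/m².
A = 2.37 × 1.82 = 4.3134 m².
F = p·A = 11.8662 × 4.3134 = 51.1837 kN.

F ≈ 51 kN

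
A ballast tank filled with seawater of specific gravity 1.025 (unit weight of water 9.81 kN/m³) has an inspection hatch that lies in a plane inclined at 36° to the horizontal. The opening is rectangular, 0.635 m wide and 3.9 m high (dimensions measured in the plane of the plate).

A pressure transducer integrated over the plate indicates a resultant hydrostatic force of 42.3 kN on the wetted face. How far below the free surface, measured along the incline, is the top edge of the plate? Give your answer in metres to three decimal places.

y_top ≈ 0.940 m

γ = 1.025 × 9.81 = 10.05525 kN/m³.
A = 0.635 × 3.9 = 2.4765 m².
From F = γ·h_c·A, the centroid depth is h_c = 42.3/(10.05525 × 2.4765) = 1.69867 m.
Let θ = 36° be the plate's angle to the horizontal; measure y along the incline from where the plane meets the free surface. Vertical depth h = y·sinθ with sinθ = 0.587785.
Along the incline, y_c = h_c/sinθ = 1.69867/0.587785 = 2.88995 m.
The centroid lies 3.9/2 = 1.95 m below the top edge, so the top edge sits at y_top = 2.88995 − 1.95 = 0.93995 m along the incline.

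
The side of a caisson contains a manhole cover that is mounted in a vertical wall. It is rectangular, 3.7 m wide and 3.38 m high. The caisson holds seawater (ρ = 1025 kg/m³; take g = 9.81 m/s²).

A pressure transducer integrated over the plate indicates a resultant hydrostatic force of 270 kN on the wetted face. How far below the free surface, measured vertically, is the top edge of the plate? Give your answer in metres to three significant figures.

d_top ≈ 0.457 m

γ = ρg = 1025 × 9.81 / 1000 = 10.05525 kN/m³.
A = 3.7 × 3.38 = 12.506 m².
From F = γ·h_c·A, the centroid depth is h_c = 270/(10.05525 × 12.506) = 2.1471 m.
The centroid lies 3.38/2 = 1.69 m below the top edge, so the top edge sits at h_top = 2.1471 − 1.69 = 0.4571 m below the surface.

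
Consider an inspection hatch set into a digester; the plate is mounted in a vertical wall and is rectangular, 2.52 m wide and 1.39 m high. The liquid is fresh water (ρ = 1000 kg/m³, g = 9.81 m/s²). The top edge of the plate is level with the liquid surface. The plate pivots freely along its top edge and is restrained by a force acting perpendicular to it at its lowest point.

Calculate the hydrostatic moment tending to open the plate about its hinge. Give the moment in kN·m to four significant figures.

M ≈ 22.13 kN·m

γ = ρg = 1000 × 9.81 = 9810 N/m³ = 9.81 kN/m³.
The centroid lies 1.39/2 = 0.695 m below the top edge, so the centroid depth is h_c = 0.695 m.
A = 2.52 × 1.39 = 3.5028 m².
Resultant F = γ·h_c·A = 9.81 × 0.695 × 3.5028 = 23.8819 kN.
I_c = b·h³/12 = 2.52 × 1.39³/12 = 0.56398 m⁴.
Centre of pressure: y_p = y_c + I_c/(y_c·A) = 0.695 + 0.56398/(0.695 × 3.5028) = 0.695 + 0.231667 = 0.926667 m along the plane.
The resultant acts 0.695 + 0.231667 = 0.926667 m (along the plate) below the hinge at the top edge, so the moment about the hinge is M = F × 0.926667 = 23.8819 × 0.926667 = 22.1306 kN·m.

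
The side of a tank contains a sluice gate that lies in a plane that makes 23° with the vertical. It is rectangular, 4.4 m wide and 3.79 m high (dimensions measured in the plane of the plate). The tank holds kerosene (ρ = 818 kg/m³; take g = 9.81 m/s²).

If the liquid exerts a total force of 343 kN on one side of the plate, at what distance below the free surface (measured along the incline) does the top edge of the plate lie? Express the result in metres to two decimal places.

y_top ≈ 0.89 m

γ = ρg = 818 × 9.81 / 1000 = 8.02458 kN/m³.
A = 4.4 × 3.79 = 16.676 m².
From F = γ·h_c·A, the centroid depth is h_c = 343/(8.02458 × 16.676) = 2.56318 m.
The plate makes 23° with the vertical, i.e. θ = 90° − 23° = 67° to the horizontal. Measuring y along the incline from the free-surface line, vertical depth h = y·sinθ with sinθ = 0.920505.
Along the incline, y_c = h_c/sinθ = 2.56318/0.920505 = 2.78454 m.
The centroid lies 3.79/2 = 1.895 m below the top edge, so the top edge sits at y_top = 2.78454 − 1.895 = 0.88954 m along the incline.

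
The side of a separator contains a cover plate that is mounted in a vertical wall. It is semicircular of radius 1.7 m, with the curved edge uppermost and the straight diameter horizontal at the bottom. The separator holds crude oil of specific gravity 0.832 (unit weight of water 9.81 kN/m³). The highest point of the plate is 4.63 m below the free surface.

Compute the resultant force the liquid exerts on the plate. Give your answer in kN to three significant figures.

γ = 0.832 × 9.81 = 8.16192 kN/m³.
The centroid lies 4r/(3π) = 0.721502 m above the diameter, so r − 4r/(3π) = 1.7 − 0.721502 = 0.978498 m below the topmost point, so the centroid depth is h_c = 4.63 + 0.978498 = 5.6085 m.
A = πr²/2 = π × 1.7²/2 = 4.5396 m².
Resultant F = γ·h_c·A = 8.16192 × 5.6085 × 4.5396 = 207.805 kN.

F ≈ 208 kN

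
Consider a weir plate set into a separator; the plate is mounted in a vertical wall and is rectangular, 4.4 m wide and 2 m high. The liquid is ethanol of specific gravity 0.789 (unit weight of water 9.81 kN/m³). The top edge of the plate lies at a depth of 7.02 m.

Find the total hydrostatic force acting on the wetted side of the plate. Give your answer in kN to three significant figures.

γ = 0.789 × 9.81 = 7.74009 kN/m³.
The centroid lies 2/2 = 1 m below the top edge, so the centroid depth is h_c = 7.02 + 1 = 8.02 m.
A = 4.4 × 2 = 8.8 m².
Resultant F = γ·h_c·A = 7.74009 × 8.02 × 8.8 = 546.265 kN.

F ≈ 546 kN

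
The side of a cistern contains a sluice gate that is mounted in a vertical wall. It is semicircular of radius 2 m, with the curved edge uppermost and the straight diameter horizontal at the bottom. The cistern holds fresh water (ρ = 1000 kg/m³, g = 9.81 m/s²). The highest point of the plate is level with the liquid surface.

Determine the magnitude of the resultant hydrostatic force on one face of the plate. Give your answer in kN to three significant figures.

F ≈ 71.0 kN

γ = ρg = 1000 × 9.81 = 9810 N/m³ = 9.81 kN/m³.
The centroid lies 4r/(3π) = 0.848826 m above the diameter, so r − 4r/(3π) = 2 − 0.848826 = 1.15117 m below the topmost point, so the centroid depth is h_c = 1.15117 m.
A = πr²/2 = π × 2²/2 = 6.28319 m².
Resultant F = γ·h_c·A = 9.81 × 1.15117 × 6.28319 = 70.9559 kN.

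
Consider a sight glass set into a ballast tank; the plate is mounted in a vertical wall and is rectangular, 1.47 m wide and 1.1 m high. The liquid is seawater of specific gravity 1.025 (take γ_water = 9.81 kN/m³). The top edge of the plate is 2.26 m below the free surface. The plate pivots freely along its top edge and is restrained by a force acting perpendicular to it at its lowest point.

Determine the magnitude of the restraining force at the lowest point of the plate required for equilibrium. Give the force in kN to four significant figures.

γ = 1.025 × 9.81 = 10.05525 kN/m³.
The centroid lies 1.1/2 = 0.55 m below the top edge, so the centroid depth is h_c = 2.26 + 0.55 = 2.81 m.
A = 1.47 × 1.1 = 1.617 m².
Resultant F = γ·h_c·A = 10.05525 × 2.81 × 1.617 = 45.6887 kN.
I_c = b·h³/12 = 1.47 × 1.1³/12 = 0.163048 m⁴.
Centre of pressure: y_p = y_c + I_c/(y_c·A) = 2.81 + 0.163048/(2.81 × 1.617) = 2.81 + 0.0358839 = 2.84588 m along the plane.
The resultant acts 0.55 + 0.0358839 = 0.585884 m (along the plate) below the hinge at the top edge, so the moment about the hinge is M = F × 0.585884 = 45.6887 × 0.585884 = 26.7683 kN·m.
A normal force at the bottom, 1.1 m from the hinge, must supply this moment: P = 26.7683/1.1 = 24.3348 kN.

P ≈ 24.33 kN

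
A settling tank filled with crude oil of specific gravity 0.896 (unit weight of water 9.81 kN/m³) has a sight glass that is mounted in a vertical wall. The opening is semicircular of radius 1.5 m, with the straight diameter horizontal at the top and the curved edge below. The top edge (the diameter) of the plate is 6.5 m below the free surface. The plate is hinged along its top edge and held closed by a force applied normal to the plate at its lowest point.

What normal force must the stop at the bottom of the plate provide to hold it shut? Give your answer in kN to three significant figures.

P ≈ 97.3 kN

γ = 0.896 × 9.81 = 8.78976 kN/m³.
The centroid of a semicircle lies 4r/(3π) = 0.63662 m from the diameter, here below the top edge, so the centroid depth is h_c = 6.5 + 0.63662 = 7.13662 m.
A = πr²/2 = π × 1.5²/2 = 3.53429 m².
Resultant F = γ·h_c·A = 8.78976 × 7.13662 × 3.53429 = 221.703 kN.
I_c = (π/8 − 8/(9π))·r⁴ = 0.109757 × 1.5⁴ = 0.555645 m⁴.
Centre of pressure: y_p = y_c + I_c/(y_c·A) = 7.13662 + 0.555645/(7.13662 × 3.53429) = 7.13662 + 0.0220294 = 7.15865 m along the plane.
The resultant acts 0.63662 + 0.0220294 = 0.658649 m (along the plate) below the hinge at the top edge, so the moment about the hinge is M = F × 0.658649 = 221.703 × 0.658649 = 146.024 kN·m.
A normal force at the bottom, 1.5 m from the hinge, must supply this moment: P = 146.024/1.5 = 97.3493 kN.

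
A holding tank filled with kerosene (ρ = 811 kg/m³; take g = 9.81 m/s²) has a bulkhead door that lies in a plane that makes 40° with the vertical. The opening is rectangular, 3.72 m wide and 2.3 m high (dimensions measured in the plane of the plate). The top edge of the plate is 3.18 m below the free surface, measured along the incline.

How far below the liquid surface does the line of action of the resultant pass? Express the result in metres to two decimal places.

γ = ρg = 811 × 9.81 / 1000 = 7.95591 kN/m³.
The plate makes 40° with the vertical, i.e. θ = 90° − 40° = 50° to the horizontal. Measuring y along the incline from the free-surface line, vertical depth h = y·sinθ with sinθ = 0.766044.
The centroid lies 2.3/2 = 1.15 m below the top edge, so y_c = 3.18 + 1.15 = 4.33 m and h_c = 4.33 × 0.766044 = 3.31697 m.
A = 3.72 × 2.3 = 8.556 m².
Resultant F = γ·h_c·A = 7.95591 × 3.31697 × 8.556 = 225.789 kN.
I_c = b·h³/12 = 3.72 × 2.3³/12 = 3.77177 m⁴.
Centre of pressure: y_p = y_c + I_c/(y_c·A) = 4.33 + 3.77177/(4.33 × 8.556) = 4.33 + 0.101809 = 4.43181 m along the plane.
Vertically, h_p = y_p·sinθ = 4.43181 × 0.766044 = 3.39496 m.

h_p = 3.39 m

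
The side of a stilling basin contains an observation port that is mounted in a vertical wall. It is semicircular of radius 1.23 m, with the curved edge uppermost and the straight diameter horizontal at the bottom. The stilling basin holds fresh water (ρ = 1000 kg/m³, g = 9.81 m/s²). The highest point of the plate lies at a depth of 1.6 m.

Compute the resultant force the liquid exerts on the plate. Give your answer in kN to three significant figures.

γ = ρg = 1000 × 9.81 = 9810 N/m³ = 9.81 kN/m³.
The centroid lies 4r/(3π) = 0.522028 m above the diameter, so r − 4r/(3π) = 1.23 − 0.522028 = 0.707972 m below the topmost point, so the centroid depth is h_c = 1.6 + 0.707972 = 2.30797 m.
A = πr²/2 = π × 1.23²/2 = 2.37646 m².
Resultant F = γ·h_c·A = 9.81 × 2.30797 × 2.37646 = 53.8059 kN.

F ≈ 53.8 kN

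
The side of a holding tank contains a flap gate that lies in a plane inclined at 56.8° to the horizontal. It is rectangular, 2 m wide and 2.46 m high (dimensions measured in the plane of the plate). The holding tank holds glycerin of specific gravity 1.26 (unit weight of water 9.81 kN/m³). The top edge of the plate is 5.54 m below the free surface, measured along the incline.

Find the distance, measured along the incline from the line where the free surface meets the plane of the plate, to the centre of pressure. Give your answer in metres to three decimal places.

y_p = 6.844 m

γ = 1.26 × 9.81 = 12.3606 kN/m³.
Let θ = 56.8° be the plate's angle to the horizontal; measure y along the incline from where the plane meets the free surface. Vertical depth h = y·sinθ with sinθ = 0.836764.
The centroid lies 2.46/2 = 1.23 m below the top edge, so y_c = 5.54 + 1.23 = 6.77 m and h_c = 6.77 × 0.836764 = 5.66489 m.
A = 2 × 2.46 = 4.92 m².
Resultant F = γ·h_c·A = 12.3606 × 5.66489 × 4.92 = 344.505 kN.
I_c = b·h³/12 = 2 × 2.46³/12 = 2.48116 m⁴.
Centre of pressure: y_p = y_c + I_c/(y_c·A) = 6.77 + 2.48116/(6.77 × 4.92) = 6.77 + 0.0744905 = 6.84449 m along the plane.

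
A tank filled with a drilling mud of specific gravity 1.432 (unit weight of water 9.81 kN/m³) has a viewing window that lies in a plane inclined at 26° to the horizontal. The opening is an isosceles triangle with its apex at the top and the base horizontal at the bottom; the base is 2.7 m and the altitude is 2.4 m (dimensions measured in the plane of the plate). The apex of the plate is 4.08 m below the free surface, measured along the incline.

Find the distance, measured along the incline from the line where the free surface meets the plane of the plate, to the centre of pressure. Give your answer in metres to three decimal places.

γ = 1.432 × 9.81 = 14.04792 kN/m³.
Let θ = 26° be the plate's angle to the horizontal; measure y along the incline from where the plane meets the free surface. Vertical depth h = y·sinθ with sinθ = 0.438371.
With the apex up, the centroid sits 2h/3 = 2 × 2.4/3 = 1.6 m below the apex, so y_c = 4.08 + 1.6 = 5.68 m and h_c = 5.68 × 0.438371 = 2.48995 m.
A = ½ × 2.7 × 2.4 = 3.24 m².
Resultant F = γ·h_c·A = 14.04792 × 2.48995 × 3.24 = 113.331 kN.
I_c = b·h³/36 = 2.7 × 2.4³/36 = 1.0368 m⁴.
Centre of pressure: y_p = y_c + I_c/(y_c·A) = 5.68 + 1.0368/(5.68 × 3.24) = 5.68 + 0.056338 = 5.73634 m along the plane.

y_p = 5.736 m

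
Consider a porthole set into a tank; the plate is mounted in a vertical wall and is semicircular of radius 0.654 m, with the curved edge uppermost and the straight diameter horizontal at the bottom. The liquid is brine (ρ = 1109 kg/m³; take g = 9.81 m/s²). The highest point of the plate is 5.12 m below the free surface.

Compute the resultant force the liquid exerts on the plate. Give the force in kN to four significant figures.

γ = ρg = 1109 × 9.81 / 1000 = 10.87929 kN/m³.
The centroid lies 4r/(3π) = 0.277566 m above the diameter, so r − 4r/(3π) = 0.654 − 0.277566 = 0.376434 m below the topmost point, so the centroid depth is h_c = 5.12 + 0.376434 = 5.49643 m.
A = πr²/2 = π × 0.654²/2 = 0.671855 m².
Resultant F = γ·h_c·A = 10.87929 × 5.49643 × 0.671855 = 40.1751 kN.

F ≈ 40.18 kN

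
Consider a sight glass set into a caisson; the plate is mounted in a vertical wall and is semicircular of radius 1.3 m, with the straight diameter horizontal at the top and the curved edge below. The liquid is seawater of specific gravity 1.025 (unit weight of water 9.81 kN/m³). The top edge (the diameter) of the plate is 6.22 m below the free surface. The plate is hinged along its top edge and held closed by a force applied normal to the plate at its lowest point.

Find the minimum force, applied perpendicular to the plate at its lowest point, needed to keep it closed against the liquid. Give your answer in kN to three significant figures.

P ≈ 79.1 kN

γ = 1.025 × 9.81 = 10.05525 kN/m³.
The centroid of a semicircle lies 4r/(3π) = 0.551737 m from the diameter, here below the top edge, so the centroid depth is h_c = 6.22 + 0.551737 = 6.77174 m.
A = πr²/2 = π × 1.3²/2 = 2.65465 m².
Resultant F = γ·h_c·A = 10.05525 × 6.77174 × 2.65465 = 180.759 kN.
I_c = (π/8 − 8/(9π))·r⁴ = 0.109757 × 1.3⁴ = 0.313477 m⁴.
Centre of pressure: y_p = y_c + I_c/(y_c·A) = 6.77174 + 0.313477/(6.77174 × 2.65465) = 6.77174 + 0.0174381 = 6.78918 m along the plane.
The resultant acts 0.551737 + 0.0174381 = 0.569175 m (along the plate) below the hinge at the top edge, so the moment about the hinge is M = F × 0.569175 = 180.759 × 0.569175 = 102.884 kN·m.
A normal force at the bottom, 1.3 m from the hinge, must supply this moment: P = 102.884/1.3 = 79.1415 kN.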